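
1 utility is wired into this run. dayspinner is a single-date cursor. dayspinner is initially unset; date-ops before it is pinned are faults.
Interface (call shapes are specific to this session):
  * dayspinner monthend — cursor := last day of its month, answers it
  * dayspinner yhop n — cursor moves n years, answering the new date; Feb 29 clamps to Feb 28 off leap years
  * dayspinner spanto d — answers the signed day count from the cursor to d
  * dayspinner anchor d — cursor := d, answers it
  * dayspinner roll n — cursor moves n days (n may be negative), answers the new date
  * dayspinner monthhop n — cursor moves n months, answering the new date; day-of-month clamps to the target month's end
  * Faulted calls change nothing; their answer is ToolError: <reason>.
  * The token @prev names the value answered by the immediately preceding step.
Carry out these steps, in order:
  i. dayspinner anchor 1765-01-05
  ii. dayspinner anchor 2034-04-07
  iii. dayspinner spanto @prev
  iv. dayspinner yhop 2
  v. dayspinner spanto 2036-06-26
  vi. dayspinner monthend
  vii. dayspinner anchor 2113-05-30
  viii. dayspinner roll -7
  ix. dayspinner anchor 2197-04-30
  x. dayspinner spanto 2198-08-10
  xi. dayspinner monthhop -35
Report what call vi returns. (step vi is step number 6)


Answer: 2036-04-30

Derivation:
→ dayspinner anchor(d: 1765-01-05)
← 1765-01-05
→ dayspinner anchor(d: 2034-04-07)
← 2034-04-07
→ dayspinner spanto(d: @prev)
← 0
→ dayspinner yhop(n: 2)
← 2036-04-07
→ dayspinner spanto(d: 2036-06-26)
← 80
→ dayspinner monthend()
← 2036-04-30
→ dayspinner anchor(d: 2113-05-30)
← 2113-05-30
→ dayspinner roll(n: -7)
← 2113-05-23
→ dayspinner anchor(d: 2197-04-30)
← 2197-04-30
→ dayspinner spanto(d: 2198-08-10)
← 467
→ dayspinner monthhop(n: -35)
← 2194-05-30


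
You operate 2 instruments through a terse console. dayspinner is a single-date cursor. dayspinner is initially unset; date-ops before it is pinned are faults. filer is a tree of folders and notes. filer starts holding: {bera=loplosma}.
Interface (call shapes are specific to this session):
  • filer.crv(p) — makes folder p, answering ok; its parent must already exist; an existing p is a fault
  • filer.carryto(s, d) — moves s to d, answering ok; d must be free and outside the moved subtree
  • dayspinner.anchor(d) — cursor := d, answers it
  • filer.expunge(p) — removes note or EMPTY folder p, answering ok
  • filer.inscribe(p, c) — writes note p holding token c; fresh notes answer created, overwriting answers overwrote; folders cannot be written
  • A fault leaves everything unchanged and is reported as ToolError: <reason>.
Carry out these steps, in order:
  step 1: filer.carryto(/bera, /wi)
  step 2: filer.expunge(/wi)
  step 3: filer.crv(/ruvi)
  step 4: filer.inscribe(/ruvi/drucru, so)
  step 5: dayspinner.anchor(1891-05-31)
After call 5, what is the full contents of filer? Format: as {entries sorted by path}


==> filer.carryto(s→/bera, d→/wi)
<== ok
==> filer.expunge(p→/wi)
<== ok
==> filer.crv(p→/ruvi)
<== ok
==> filer.inscribe(p→/ruvi/drucru, c→so)
<== created
==> dayspinner.anchor(d→1891-05-31)
<== 1891-05-31

Answer: {ruvi/, ruvi/drucru=so}


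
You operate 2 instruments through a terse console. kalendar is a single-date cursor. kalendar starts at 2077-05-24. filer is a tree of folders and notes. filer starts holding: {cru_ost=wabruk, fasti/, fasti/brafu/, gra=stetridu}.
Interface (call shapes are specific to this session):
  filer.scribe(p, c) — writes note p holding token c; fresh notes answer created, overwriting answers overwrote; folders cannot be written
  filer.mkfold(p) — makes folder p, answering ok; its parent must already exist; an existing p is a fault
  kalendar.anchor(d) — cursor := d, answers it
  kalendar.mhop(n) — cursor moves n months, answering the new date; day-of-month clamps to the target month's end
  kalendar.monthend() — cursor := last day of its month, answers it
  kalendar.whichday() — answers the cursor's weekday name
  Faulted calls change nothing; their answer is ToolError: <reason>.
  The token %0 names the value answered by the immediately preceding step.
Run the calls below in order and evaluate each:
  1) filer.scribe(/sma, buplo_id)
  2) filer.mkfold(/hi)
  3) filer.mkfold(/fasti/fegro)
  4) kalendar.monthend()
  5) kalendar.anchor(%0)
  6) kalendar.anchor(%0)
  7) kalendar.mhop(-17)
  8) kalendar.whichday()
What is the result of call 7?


Answer: 2075-12-31

Derivation:
$ filer.scribe p→/sma c→buplo_id
  created
$ filer.mkfold p→/hi
  ok
$ filer.mkfold p→/fasti/fegro
  ok
$ kalendar.monthend
  2077-05-31
$ kalendar.anchor d→%0
  2077-05-31
$ kalendar.anchor d→%0
  2077-05-31
$ kalendar.mhop n→-17
  2075-12-31
$ kalendar.whichday
  Tuesday


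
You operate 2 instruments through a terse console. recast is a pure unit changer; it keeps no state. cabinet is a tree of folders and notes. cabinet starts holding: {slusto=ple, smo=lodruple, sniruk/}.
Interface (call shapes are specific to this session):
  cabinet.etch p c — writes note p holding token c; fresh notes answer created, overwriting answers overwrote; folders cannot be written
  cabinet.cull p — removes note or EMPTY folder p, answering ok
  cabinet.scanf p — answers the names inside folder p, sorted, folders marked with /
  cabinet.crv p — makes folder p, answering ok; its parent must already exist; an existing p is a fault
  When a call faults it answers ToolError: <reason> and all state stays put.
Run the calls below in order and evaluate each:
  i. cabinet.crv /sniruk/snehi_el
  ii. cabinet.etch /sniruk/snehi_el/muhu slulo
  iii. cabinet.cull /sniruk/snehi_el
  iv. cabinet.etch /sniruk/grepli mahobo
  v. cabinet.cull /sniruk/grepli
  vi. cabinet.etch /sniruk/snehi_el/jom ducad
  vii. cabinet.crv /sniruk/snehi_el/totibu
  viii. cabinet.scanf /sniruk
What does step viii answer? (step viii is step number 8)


Answer: [snehi_el/]

Derivation:
>> cabinet.crv(p='/sniruk/snehi_el')
<< ok
>> cabinet.etch(p='/sniruk/snehi_el/muhu', c='slulo')
<< created
>> cabinet.cull(p='/sniruk/snehi_el')
<< ToolError: not empty
>> cabinet.etch(p='/sniruk/grepli', c='mahobo')
<< created
>> cabinet.cull(p='/sniruk/grepli')
<< ok
>> cabinet.etch(p='/sniruk/snehi_el/jom', c='ducad')
<< created
>> cabinet.crv(p='/sniruk/snehi_el/totibu')
<< ok
>> cabinet.scanf(p='/sniruk')
<< [snehi_el/]


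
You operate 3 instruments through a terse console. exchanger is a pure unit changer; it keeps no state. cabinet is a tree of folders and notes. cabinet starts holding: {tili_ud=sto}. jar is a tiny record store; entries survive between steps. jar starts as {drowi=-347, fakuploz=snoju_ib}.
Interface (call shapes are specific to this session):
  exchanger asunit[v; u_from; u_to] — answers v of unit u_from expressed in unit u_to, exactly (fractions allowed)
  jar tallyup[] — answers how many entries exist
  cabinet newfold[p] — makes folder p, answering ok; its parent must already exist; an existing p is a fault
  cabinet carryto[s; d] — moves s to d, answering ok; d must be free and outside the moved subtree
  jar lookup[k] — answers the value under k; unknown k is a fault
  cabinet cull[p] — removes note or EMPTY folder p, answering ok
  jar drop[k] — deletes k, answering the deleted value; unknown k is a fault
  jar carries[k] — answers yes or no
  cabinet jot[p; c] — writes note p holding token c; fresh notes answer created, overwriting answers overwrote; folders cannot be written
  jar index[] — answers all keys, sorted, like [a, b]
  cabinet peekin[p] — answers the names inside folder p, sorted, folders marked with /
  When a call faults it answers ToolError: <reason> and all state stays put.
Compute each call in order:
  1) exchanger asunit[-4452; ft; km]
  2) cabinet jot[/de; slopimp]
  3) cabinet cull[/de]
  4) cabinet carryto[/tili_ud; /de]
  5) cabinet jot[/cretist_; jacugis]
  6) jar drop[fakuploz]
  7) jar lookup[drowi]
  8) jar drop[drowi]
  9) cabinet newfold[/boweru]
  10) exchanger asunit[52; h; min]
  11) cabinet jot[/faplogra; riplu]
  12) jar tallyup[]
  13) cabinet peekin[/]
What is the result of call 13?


Answer: [boweru/, cretist_, de, faplogra]

Derivation:
// 1. exchanger asunit(v='-4452', u_from='ft', u_to='km') => -424053/312500
// 2. cabinet jot(p='/de', c='slopimp') => created
// 3. cabinet cull(p='/de') => ok
// 4. cabinet carryto(s='/tili_ud', d='/de') => ok
// 5. cabinet jot(p='/cretist_', c='jacugis') => created
// 6. jar drop(k='fakuploz') => snoju_ib
// 7. jar lookup(k='drowi') => -347
// 8. jar drop(k='drowi') => -347
// 9. cabinet newfold(p='/boweru') => ok
// 10. exchanger asunit(v='52', u_from='h', u_to='min') => 3120
// 11. cabinet jot(p='/faplogra', c='riplu') => created
// 12. jar tallyup() => 0
// 13. cabinet peekin(p='/') => [boweru/, cretist_, de, faplogra]


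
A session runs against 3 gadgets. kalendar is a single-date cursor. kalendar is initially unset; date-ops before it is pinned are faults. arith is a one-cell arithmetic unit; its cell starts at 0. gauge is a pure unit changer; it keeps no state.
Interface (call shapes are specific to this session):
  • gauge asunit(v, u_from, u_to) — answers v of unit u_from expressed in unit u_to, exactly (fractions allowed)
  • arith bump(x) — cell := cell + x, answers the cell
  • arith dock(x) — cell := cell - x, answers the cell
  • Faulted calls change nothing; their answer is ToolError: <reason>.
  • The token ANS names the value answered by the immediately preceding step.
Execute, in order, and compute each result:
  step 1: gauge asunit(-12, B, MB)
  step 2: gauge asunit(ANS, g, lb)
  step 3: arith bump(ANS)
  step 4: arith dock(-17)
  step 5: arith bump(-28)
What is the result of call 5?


-> gauge asunit(v=-12, u_from=B, u_to=MB)
<- -3/250000
-> gauge asunit(v=ANS, u_from=g, u_to=lb)
<- -6/226796185
-> arith bump(x=ANS)
<- -6/226796185
-> arith dock(x=-17)
<- 3855535139/226796185
-> arith bump(x=-28)
<- -2494758041/226796185

Answer: -2494758041/226796185


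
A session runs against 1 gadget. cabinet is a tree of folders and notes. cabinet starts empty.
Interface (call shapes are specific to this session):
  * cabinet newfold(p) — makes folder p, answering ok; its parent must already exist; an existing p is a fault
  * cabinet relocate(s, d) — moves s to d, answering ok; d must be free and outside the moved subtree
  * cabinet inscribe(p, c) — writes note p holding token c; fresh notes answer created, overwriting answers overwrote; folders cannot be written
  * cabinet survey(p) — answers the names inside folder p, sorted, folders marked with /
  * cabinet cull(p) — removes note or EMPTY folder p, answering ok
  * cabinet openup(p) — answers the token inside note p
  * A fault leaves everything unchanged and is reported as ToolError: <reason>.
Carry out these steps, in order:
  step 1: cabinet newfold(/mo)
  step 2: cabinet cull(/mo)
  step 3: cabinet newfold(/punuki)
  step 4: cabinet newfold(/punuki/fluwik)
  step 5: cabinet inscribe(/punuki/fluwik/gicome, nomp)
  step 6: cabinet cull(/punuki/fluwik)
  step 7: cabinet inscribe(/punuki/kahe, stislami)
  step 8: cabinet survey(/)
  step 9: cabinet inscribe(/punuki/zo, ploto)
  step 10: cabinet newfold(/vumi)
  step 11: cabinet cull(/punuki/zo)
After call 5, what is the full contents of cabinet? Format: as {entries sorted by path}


Answer: {punuki/, punuki/fluwik/, punuki/fluwik/gicome=nomp}

Derivation:
;; cabinet newfold(p=/mo) -> ok
;; cabinet cull(p=/mo) -> ok
;; cabinet newfold(p=/punuki) -> ok
;; cabinet newfold(p=/punuki/fluwik) -> ok
;; cabinet inscribe(p=/punuki/fluwik/gicome, c=nomp) -> created
;; cabinet cull(p=/punuki/fluwik) -> ToolError: not empty
;; cabinet inscribe(p=/punuki/kahe, c=stislami) -> created
;; cabinet survey(p=/) -> [punuki/]
;; cabinet inscribe(p=/punuki/zo, c=ploto) -> created
;; cabinet newfold(p=/vumi) -> ok
;; cabinet cull(p=/punuki/zo) -> ok


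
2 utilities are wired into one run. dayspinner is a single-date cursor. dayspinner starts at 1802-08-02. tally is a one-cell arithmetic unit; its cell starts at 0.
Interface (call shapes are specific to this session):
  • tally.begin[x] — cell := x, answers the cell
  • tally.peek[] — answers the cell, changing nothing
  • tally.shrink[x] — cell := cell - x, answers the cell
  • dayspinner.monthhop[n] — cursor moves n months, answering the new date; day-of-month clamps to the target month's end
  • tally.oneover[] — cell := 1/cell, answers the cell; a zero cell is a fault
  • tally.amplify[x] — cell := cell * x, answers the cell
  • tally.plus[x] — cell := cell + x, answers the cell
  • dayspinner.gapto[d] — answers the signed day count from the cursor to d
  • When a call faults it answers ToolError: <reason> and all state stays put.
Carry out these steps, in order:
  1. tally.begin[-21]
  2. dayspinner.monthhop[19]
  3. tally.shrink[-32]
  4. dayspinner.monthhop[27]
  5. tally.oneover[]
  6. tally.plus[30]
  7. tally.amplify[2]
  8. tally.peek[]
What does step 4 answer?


! begin(-21) -> -21
! monthhop(19) -> 1804-03-02
! shrink(-32) -> 11
! monthhop(27) -> 1806-06-02
! oneover() -> 1/11
! plus(30) -> 331/11
! amplify(2) -> 662/11
! peek() -> 662/11

Answer: 1806-06-02


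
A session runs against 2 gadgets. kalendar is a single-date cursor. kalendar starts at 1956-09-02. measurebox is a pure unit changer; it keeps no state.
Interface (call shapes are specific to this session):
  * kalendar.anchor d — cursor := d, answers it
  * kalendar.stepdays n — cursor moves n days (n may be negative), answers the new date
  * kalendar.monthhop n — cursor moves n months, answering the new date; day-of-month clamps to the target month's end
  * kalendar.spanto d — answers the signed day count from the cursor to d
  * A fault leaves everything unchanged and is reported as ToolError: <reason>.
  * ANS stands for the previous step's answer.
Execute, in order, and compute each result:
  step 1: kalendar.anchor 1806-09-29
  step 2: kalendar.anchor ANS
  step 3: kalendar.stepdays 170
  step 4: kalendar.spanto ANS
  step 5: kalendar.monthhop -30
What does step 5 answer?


Answer: 1804-09-18

Derivation:
% anchor 1806-09-29
:: 1806-09-29
% anchor ANS
:: 1806-09-29
% stepdays 170
:: 1807-03-18
% spanto ANS
:: 0
% monthhop -30
:: 1804-09-18


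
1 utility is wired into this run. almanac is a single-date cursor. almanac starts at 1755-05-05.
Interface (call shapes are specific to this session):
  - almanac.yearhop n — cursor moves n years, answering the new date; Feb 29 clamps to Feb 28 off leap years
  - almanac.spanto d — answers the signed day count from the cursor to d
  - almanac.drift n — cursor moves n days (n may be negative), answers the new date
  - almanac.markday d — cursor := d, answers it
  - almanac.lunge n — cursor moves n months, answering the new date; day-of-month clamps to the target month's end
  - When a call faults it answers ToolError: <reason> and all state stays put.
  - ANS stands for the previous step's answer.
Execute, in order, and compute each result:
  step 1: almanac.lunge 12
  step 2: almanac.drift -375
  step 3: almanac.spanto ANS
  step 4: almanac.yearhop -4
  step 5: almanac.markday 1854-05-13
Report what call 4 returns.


Answer: 1751-04-26

Derivation:
Act: almanac.lunge[n→12]
Obs: 1756-05-05
Act: almanac.drift[n→-375]
Obs: 1755-04-26
Act: almanac.spanto[d→ANS]
Obs: 0
Act: almanac.yearhop[n→-4]
Obs: 1751-04-26
Act: almanac.markday[d→1854-05-13]
Obs: 1854-05-13


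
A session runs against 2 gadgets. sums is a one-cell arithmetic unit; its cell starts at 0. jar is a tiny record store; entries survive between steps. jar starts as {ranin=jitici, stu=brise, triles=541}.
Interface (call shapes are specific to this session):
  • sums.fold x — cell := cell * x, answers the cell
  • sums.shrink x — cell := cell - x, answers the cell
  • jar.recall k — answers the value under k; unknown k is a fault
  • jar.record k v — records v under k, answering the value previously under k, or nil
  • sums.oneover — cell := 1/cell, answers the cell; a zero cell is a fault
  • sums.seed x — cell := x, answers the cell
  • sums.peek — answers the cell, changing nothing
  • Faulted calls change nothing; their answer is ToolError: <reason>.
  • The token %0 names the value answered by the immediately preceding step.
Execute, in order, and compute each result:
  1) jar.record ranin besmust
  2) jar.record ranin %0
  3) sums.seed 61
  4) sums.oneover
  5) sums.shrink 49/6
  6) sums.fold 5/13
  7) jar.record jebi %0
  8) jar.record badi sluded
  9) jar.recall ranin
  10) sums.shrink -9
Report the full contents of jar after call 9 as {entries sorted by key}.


Step: record[k=ranin; v=besmust]
Result: jitici
Step: record[k=ranin; v=%0]
Result: besmust
Step: seed[x=61]
Result: 61
Step: oneover[]
Result: 1/61
Step: shrink[x=49/6]
Result: -2983/366
Step: fold[x=5/13]
Result: -14915/4758
Step: record[k=jebi; v=%0]
Result: nil
Step: record[k=badi; v=sluded]
Result: nil
Step: recall[k=ranin]
Result: jitici
Step: shrink[x=-9]
Result: 27907/4758

Answer: {badi=sluded, jebi=-14915/4758, ranin=jitici, stu=brise, triles=541}


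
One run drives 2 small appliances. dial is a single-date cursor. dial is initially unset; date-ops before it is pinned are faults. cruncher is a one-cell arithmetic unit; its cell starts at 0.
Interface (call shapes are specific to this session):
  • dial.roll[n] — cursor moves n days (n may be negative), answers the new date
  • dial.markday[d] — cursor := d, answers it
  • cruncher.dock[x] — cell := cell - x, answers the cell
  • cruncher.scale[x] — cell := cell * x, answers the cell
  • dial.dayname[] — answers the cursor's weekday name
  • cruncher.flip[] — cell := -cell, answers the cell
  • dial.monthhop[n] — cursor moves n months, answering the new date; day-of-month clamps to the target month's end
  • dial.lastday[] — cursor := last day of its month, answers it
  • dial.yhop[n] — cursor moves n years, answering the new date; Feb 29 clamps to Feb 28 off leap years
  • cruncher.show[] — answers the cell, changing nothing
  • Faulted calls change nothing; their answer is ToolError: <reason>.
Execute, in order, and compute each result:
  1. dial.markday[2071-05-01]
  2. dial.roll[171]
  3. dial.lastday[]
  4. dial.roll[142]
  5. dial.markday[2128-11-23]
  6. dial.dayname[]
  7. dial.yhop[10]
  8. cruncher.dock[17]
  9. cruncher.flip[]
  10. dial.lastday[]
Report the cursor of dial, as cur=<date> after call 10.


Do: dial.markday[d=2071-05-01]
See: 2071-05-01
Do: dial.roll[n=171]
See: 2071-10-19
Do: dial.lastday[]
See: 2071-10-31
Do: dial.roll[n=142]
See: 2072-03-21
Do: dial.markday[d=2128-11-23]
See: 2128-11-23
Do: dial.dayname[]
See: Tuesday
Do: dial.yhop[n=10]
See: 2138-11-23
Do: cruncher.dock[x=17]
See: -17
Do: cruncher.flip[]
See: 17
Do: dial.lastday[]
See: 2138-11-30

Answer: cur=2138-11-30


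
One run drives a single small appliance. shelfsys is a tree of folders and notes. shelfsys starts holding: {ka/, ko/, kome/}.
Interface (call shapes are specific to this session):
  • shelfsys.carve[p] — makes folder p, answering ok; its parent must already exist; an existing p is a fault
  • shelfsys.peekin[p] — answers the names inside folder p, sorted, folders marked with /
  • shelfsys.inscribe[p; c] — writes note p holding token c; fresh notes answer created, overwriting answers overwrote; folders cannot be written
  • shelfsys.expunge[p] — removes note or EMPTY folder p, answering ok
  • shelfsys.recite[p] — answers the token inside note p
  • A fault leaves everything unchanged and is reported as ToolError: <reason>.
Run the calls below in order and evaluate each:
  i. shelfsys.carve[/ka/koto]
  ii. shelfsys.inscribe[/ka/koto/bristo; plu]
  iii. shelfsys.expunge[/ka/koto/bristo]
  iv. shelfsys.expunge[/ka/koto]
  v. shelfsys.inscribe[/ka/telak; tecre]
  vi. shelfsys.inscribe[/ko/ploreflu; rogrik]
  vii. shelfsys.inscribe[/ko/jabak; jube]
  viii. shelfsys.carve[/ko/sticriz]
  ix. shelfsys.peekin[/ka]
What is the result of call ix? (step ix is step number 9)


Answer: [telak]

Derivation:
% shelfsys.carve p: /ka/koto
= ok
% shelfsys.inscribe p: /ka/koto/bristo c: plu
= created
% shelfsys.expunge p: /ka/koto/bristo
= ok
% shelfsys.expunge p: /ka/koto
= ok
% shelfsys.inscribe p: /ka/telak c: tecre
= created
% shelfsys.inscribe p: /ko/ploreflu c: rogrik
= created
% shelfsys.inscribe p: /ko/jabak c: jube
= created
% shelfsys.carve p: /ko/sticriz
= ok
% shelfsys.peekin p: /ka
= [telak]


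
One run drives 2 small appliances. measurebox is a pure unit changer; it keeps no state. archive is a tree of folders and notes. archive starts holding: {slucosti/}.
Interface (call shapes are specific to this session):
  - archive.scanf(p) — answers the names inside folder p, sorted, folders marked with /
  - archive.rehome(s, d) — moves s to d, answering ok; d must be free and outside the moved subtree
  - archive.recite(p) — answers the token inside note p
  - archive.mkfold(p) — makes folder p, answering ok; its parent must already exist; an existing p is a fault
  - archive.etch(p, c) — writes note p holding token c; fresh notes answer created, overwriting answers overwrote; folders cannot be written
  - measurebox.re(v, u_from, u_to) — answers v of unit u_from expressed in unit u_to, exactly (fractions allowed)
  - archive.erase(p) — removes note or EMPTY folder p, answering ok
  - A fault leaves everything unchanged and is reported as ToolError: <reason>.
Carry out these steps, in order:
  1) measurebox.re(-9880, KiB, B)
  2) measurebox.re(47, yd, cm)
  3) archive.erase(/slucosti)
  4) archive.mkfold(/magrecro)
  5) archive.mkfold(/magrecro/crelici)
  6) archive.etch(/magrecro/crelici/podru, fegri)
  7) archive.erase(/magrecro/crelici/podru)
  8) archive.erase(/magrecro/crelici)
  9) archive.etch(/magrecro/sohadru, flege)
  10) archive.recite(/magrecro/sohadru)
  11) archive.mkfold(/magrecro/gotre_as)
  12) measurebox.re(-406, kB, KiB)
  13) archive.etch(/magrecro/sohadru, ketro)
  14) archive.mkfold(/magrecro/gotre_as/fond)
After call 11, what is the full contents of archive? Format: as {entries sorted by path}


Answer: {magrecro/, magrecro/gotre_as/, magrecro/sohadru=flege}

Derivation:
Calling measurebox.re with v: -9880, u_from: KiB, u_to: B, — result: -10117120.
I use measurebox.re with v: 47, u_from: yd, u_to: cm, which returns 107442/25.
I run archive.erase with p: /slucosti, and see ok.
Now I run archive.mkfold with p: /magrecro, which returns ok.
I try archive.mkfold with p: /magrecro/crelici, and observe ok.
I invoke archive.etch with p: /magrecro/crelici/podru, c: fegri, and get created.
I use archive.erase with p: /magrecro/crelici/podru, and get ok.
I try archive.erase with p: /magrecro/crelici, which returns ok.
I invoke archive.etch with p: /magrecro/sohadru, c: flege, — result: created.
Next I call archive.recite with p: /magrecro/sohadru, — result: flege.
I try archive.mkfold with p: /magrecro/gotre_as, — result: ok.
Calling measurebox.re with v: -406, u_from: kB, u_to: KiB, and observe -25375/64.
I invoke archive.etch with p: /magrecro/sohadru, c: ketro, and observe overwrote.
I run archive.mkfold with p: /magrecro/gotre_as/fond, and get ok.


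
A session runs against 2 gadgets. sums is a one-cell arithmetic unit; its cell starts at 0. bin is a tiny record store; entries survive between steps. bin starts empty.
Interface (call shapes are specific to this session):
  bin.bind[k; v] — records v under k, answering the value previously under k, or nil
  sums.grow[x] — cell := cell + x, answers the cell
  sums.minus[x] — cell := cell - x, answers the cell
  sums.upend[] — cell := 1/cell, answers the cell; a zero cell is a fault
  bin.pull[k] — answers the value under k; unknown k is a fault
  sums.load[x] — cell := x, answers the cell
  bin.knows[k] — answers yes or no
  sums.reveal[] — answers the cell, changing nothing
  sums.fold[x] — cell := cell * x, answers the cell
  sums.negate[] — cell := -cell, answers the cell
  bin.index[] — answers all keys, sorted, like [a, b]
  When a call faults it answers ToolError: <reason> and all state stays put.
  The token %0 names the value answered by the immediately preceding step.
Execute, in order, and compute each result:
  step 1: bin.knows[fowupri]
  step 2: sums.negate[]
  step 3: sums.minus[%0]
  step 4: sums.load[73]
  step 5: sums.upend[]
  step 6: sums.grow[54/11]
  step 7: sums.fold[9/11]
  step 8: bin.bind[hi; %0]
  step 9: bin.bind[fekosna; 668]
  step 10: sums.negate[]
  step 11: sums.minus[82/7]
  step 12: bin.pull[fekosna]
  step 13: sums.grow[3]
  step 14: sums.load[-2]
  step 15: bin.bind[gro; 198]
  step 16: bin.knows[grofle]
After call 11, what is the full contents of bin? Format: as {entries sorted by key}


-- 1. bin.knows(fowupri) ~> no
-- 2. sums.negate() ~> 0
-- 3. sums.minus(%0) ~> 0
-- 4. sums.load(73) ~> 73
-- 5. sums.upend() ~> 1/73
-- 6. sums.grow(54/11) ~> 3953/803
-- 7. sums.fold(9/11) ~> 35577/8833
-- 8. bin.bind(hi, %0) ~> nil
-- 9. bin.bind(fekosna, 668) ~> nil
-- 10. sums.negate() ~> -35577/8833
-- 11. sums.minus(82/7) ~> -973345/61831
-- 12. bin.pull(fekosna) ~> 668
-- 13. sums.grow(3) ~> -787852/61831
-- 14. sums.load(-2) ~> -2
-- 15. bin.bind(gro, 198) ~> nil
-- 16. bin.knows(grofle) ~> no

Answer: {fekosna=668, hi=35577/8833}


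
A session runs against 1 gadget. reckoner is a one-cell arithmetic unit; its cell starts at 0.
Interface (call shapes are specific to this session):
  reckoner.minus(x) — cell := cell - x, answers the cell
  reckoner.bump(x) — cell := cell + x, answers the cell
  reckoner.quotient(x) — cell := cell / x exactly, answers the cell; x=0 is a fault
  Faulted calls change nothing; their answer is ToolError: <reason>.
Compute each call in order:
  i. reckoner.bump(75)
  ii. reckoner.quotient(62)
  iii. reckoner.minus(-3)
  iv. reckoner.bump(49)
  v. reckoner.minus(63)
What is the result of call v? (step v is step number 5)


Answer: -607/62

Derivation:
>> reckoner.bump(x: 75)
<< 75
>> reckoner.quotient(x: 62)
<< 75/62
>> reckoner.minus(x: -3)
<< 261/62
>> reckoner.bump(x: 49)
<< 3299/62
>> reckoner.minus(x: 63)
<< -607/62


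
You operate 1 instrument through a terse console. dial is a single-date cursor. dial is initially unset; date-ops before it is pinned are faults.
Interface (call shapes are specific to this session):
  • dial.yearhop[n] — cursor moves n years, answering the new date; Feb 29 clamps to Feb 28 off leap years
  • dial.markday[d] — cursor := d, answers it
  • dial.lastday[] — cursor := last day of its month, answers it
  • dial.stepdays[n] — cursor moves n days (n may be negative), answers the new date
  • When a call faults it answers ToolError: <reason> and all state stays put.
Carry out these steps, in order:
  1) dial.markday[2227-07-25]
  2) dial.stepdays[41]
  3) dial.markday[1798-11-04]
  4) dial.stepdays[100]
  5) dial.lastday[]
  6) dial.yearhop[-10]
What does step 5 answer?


// 1. dial.markday(2227-07-25) : 2227-07-25
// 2. dial.stepdays(41) : 2227-09-04
// 3. dial.markday(1798-11-04) : 1798-11-04
// 4. dial.stepdays(100) : 1799-02-12
// 5. dial.lastday() : 1799-02-28
// 6. dial.yearhop(-10) : 1789-02-28

Answer: 1799-02-28


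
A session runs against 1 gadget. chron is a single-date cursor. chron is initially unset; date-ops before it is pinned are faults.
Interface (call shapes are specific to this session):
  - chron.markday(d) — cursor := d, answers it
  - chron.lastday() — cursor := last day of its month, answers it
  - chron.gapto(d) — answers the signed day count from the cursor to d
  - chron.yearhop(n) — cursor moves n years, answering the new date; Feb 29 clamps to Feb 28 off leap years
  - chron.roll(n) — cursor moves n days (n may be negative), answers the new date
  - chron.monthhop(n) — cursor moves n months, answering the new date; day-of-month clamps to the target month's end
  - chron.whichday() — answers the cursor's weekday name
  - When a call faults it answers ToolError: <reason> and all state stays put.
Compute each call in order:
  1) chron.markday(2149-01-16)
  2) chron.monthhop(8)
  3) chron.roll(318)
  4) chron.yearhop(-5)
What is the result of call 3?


Answer: 2150-07-31

Derivation:
! chron.markday(d: 2149-01-16) : 2149-01-16
! chron.monthhop(n: 8) : 2149-09-16
! chron.roll(n: 318) : 2150-07-31
! chron.yearhop(n: -5) : 2145-07-31


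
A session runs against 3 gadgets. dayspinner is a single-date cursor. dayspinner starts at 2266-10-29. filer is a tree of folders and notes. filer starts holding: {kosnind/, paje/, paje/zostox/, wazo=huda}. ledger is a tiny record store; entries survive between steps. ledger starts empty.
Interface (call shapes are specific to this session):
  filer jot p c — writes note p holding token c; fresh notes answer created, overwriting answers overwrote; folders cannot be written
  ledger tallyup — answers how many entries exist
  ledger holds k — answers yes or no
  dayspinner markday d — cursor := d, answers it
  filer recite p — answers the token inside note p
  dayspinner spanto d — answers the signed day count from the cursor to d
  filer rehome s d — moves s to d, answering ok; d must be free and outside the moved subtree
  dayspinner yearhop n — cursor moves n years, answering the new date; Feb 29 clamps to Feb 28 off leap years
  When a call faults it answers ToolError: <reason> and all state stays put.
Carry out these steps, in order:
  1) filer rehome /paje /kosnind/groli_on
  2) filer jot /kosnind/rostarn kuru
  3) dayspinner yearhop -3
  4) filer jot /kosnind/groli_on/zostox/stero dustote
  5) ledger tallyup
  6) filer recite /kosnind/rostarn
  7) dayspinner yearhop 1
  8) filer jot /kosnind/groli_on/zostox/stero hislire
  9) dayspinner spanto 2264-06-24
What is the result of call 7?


Answer: 2264-10-29

Derivation:
-> filer rehome(s: /paje, d: /kosnind/groli_on)
<- ok
-> filer jot(p: /kosnind/rostarn, c: kuru)
<- created
-> dayspinner yearhop(n: -3)
<- 2263-10-29
-> filer jot(p: /kosnind/groli_on/zostox/stero, c: dustote)
<- created
-> ledger tallyup()
<- 0
-> filer recite(p: /kosnind/rostarn)
<- kuru
-> dayspinner yearhop(n: 1)
<- 2264-10-29
-> filer jot(p: /kosnind/groli_on/zostox/stero, c: hislire)
<- overwrote
-> dayspinner spanto(d: 2264-06-24)
<- -127


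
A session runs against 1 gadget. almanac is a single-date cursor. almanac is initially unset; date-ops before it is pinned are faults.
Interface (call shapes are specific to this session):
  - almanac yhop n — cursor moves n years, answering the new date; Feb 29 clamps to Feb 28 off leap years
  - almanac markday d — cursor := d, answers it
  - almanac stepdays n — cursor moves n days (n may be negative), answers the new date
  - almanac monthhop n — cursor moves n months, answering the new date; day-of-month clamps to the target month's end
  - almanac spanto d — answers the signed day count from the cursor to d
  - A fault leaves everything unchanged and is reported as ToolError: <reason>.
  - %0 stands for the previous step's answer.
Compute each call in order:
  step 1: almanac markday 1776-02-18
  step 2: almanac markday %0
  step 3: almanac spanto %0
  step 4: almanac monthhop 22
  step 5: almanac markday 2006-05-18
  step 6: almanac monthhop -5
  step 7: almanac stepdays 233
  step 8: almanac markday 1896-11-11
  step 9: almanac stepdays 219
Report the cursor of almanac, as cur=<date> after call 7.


Answer: cur=2006-08-08

Derivation:
>>> almanac markday 1776-02-18
= 1776-02-18
>>> almanac markday %0
= 1776-02-18
>>> almanac spanto %0
= 0
>>> almanac monthhop 22
= 1777-12-18
>>> almanac markday 2006-05-18
= 2006-05-18
>>> almanac monthhop -5
= 2005-12-18
>>> almanac stepdays 233
= 2006-08-08
>>> almanac markday 1896-11-11
= 1896-11-11
>>> almanac stepdays 219
= 1897-06-18


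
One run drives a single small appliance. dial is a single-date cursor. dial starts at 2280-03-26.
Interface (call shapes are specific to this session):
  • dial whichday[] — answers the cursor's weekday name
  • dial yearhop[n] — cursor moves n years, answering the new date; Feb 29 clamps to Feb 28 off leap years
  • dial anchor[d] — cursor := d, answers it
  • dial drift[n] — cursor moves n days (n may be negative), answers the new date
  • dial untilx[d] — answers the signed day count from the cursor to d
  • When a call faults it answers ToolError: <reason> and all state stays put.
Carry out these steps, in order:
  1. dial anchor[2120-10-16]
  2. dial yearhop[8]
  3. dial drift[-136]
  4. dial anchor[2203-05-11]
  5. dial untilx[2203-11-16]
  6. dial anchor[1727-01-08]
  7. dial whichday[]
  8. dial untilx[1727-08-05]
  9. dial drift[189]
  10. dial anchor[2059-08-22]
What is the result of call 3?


! dial anchor(d→2120-10-16) : 2120-10-16
! dial yearhop(n→8) : 2128-10-16
! dial drift(n→-136) : 2128-06-02
! dial anchor(d→2203-05-11) : 2203-05-11
! dial untilx(d→2203-11-16) : 189
! dial anchor(d→1727-01-08) : 1727-01-08
! dial whichday() : Wednesday
! dial untilx(d→1727-08-05) : 209
! dial drift(n→189) : 1727-07-16
! dial anchor(d→2059-08-22) : 2059-08-22

Answer: 2128-06-02


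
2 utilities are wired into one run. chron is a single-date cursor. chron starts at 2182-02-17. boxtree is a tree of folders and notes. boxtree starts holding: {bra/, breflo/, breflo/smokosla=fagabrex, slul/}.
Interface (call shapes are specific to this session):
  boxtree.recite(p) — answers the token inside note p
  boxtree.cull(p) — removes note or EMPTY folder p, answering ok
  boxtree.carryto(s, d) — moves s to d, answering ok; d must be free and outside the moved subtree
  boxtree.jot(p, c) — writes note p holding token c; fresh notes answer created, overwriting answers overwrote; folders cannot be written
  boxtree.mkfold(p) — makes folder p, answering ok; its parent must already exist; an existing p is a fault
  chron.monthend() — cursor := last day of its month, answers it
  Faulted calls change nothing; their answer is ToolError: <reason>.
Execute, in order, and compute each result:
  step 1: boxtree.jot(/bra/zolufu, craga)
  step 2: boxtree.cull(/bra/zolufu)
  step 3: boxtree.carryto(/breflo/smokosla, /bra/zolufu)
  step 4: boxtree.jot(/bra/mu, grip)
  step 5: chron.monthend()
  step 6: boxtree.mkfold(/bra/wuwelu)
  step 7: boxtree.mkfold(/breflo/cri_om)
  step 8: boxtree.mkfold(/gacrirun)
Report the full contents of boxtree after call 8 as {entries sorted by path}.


Answer: {bra/, bra/mu=grip, bra/wuwelu/, bra/zolufu=fagabrex, breflo/, breflo/cri_om/, gacrirun/, slul/}

Derivation:
==> boxtree.jot(p='/bra/zolufu', c='craga')
<== created
==> boxtree.cull(p='/bra/zolufu')
<== ok
==> boxtree.carryto(s='/breflo/smokosla', d='/bra/zolufu')
<== ok
==> boxtree.jot(p='/bra/mu', c='grip')
<== created
==> chron.monthend()
<== 2182-02-28
==> boxtree.mkfold(p='/bra/wuwelu')
<== ok
==> boxtree.mkfold(p='/breflo/cri_om')
<== ok
==> boxtree.mkfold(p='/gacrirun')
<== ok


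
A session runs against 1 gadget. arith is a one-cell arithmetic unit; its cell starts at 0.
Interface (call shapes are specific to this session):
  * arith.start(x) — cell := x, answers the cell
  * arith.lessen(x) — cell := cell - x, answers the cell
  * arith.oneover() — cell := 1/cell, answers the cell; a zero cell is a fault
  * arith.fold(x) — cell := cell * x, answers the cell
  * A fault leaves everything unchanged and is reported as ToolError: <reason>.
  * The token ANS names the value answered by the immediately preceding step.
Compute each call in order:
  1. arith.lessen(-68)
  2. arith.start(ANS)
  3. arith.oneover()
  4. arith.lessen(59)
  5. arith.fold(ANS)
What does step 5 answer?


Answer: 16088121/4624

Derivation:
>>> arith.lessen x: -68
[out] 68
>>> arith.start x: ANS
[out] 68
>>> arith.oneover
[out] 1/68
>>> arith.lessen x: 59
[out] -4011/68
>>> arith.fold x: ANS
[out] 16088121/4624


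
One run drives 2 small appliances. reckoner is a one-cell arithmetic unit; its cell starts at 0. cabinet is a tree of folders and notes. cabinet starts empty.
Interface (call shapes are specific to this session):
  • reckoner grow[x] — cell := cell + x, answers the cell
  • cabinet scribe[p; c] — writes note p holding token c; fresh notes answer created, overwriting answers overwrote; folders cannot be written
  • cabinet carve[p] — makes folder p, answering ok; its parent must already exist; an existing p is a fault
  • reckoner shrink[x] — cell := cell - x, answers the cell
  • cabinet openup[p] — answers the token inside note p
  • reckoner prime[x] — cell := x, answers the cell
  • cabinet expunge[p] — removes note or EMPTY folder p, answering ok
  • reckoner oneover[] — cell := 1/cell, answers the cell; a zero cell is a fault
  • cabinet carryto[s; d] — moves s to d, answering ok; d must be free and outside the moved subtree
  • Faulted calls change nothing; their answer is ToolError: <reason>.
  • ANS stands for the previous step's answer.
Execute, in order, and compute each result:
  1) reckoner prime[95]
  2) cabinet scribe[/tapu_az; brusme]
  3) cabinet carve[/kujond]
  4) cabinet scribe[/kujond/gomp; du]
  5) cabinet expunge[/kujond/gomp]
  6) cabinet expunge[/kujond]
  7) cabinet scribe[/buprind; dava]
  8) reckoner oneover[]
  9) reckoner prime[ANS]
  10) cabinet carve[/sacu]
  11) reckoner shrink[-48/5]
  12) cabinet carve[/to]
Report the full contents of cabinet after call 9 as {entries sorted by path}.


Answer: {buprind=dava, tapu_az=brusme}

Derivation:
I call reckoner prime with x: 95, and observe 95.
Next I call cabinet scribe with p: /tapu_az, c: brusme: created.
I run cabinet carve with p: /kujond, and see ok.
Now I run cabinet scribe with p: /kujond/gomp, c: du, which returns created.
I try cabinet expunge with p: /kujond/gomp, and see ok.
Then cabinet expunge with p: /kujond, and observe ok.
Invoking cabinet scribe with p: /buprind, c: dava, and observe created.
I run reckoner oneover, giving 1/95.
I call reckoner prime with x: ANS, giving 1/95.
Then cabinet carve with p: /sacu, and see ok.
Calling reckoner shrink with x: -48/5, and observe 913/95.
I call cabinet carve with p: /to, which returns ok.


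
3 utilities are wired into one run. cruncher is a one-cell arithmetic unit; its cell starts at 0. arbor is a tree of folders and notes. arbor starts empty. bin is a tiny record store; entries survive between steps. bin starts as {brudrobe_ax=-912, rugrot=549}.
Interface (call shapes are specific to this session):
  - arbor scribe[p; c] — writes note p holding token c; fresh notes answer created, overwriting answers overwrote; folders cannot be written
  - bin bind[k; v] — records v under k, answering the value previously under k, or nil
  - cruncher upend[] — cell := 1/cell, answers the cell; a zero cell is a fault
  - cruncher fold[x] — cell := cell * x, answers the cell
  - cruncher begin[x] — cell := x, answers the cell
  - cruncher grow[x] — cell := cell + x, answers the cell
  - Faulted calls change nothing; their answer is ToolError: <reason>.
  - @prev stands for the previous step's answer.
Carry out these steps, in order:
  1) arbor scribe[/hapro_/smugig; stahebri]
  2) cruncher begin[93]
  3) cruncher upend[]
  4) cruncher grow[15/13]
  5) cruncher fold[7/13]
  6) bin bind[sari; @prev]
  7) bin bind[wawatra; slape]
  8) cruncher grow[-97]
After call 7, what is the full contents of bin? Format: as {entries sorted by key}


Answer: {brudrobe_ax=-912, rugrot=549, sari=9856/15717, wawatra=slape}

Derivation:
>> arbor scribe(p→/hapro_/smugig, c→stahebri)
<< ToolError: no parent
>> cruncher begin(x→93)
<< 93
>> cruncher upend()
<< 1/93
>> cruncher grow(x→15/13)
<< 1408/1209
>> cruncher fold(x→7/13)
<< 9856/15717
>> bin bind(k→sari, v→@prev)
<< nil
>> bin bind(k→wawatra, v→slape)
<< nil
>> cruncher grow(x→-97)
<< -1514693/15717


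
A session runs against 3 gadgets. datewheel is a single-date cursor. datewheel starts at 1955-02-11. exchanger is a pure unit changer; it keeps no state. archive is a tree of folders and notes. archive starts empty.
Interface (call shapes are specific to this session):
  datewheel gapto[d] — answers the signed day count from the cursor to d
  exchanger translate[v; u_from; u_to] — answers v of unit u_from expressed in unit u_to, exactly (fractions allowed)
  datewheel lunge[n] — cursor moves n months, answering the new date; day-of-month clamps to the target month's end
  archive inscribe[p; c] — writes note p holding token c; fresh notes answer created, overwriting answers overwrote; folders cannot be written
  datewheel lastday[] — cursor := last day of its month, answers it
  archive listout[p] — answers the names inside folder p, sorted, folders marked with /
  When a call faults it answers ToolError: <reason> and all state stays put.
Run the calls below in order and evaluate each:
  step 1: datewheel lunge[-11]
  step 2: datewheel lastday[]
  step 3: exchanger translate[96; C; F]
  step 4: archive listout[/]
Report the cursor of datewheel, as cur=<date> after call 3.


Answer: cur=1954-03-31

Derivation:
~$ datewheel lunge n=-11
:: 1954-03-11
~$ datewheel lastday
:: 1954-03-31
~$ exchanger translate v=96 u_from=C u_to=F
:: 1024/5
~$ archive listout p=/
:: []
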